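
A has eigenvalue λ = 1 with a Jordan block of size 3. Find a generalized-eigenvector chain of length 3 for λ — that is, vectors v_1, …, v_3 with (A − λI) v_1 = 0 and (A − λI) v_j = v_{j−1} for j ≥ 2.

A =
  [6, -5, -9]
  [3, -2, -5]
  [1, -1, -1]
A Jordan chain for λ = 1 of length 3:
v_1 = (1, 1, 0)ᵀ
v_2 = (5, 3, 1)ᵀ
v_3 = (1, 0, 0)ᵀ

Let N = A − (1)·I. We want v_3 with N^3 v_3 = 0 but N^2 v_3 ≠ 0; then v_{j-1} := N · v_j for j = 3, …, 2.

Pick v_3 = (1, 0, 0)ᵀ.
Then v_2 = N · v_3 = (5, 3, 1)ᵀ.
Then v_1 = N · v_2 = (1, 1, 0)ᵀ.

Sanity check: (A − (1)·I) v_1 = (0, 0, 0)ᵀ = 0. ✓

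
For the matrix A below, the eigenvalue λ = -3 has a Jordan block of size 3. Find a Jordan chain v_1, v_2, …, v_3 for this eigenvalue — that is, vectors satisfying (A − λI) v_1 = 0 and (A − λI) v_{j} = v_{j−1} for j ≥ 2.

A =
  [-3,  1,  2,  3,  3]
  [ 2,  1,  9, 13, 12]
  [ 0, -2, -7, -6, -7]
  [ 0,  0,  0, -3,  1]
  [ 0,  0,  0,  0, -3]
A Jordan chain for λ = -3 of length 3:
v_1 = (2, 8, -4, 0, 0)ᵀ
v_2 = (0, 2, 0, 0, 0)ᵀ
v_3 = (1, 0, 0, 0, 0)ᵀ

Let N = A − (-3)·I. We want v_3 with N^3 v_3 = 0 but N^2 v_3 ≠ 0; then v_{j-1} := N · v_j for j = 3, …, 2.

Pick v_3 = (1, 0, 0, 0, 0)ᵀ.
Then v_2 = N · v_3 = (0, 2, 0, 0, 0)ᵀ.
Then v_1 = N · v_2 = (2, 8, -4, 0, 0)ᵀ.

Sanity check: (A − (-3)·I) v_1 = (0, 0, 0, 0, 0)ᵀ = 0. ✓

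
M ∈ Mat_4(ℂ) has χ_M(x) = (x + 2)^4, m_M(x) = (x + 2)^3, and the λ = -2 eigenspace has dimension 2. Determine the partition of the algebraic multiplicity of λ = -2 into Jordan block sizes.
Block sizes for λ = -2: [3, 1]

Step 1 — from the characteristic polynomial, algebraic multiplicity of λ = -2 is 4. From dim ker(M − (-2)·I) = 2, there are exactly 2 Jordan blocks for λ = -2.
Step 2 — from the minimal polynomial, the factor (x + 2)^3 tells us the largest block for λ = -2 has size 3.
Step 3 — with total size 4, 2 blocks, and largest block 3, the block sizes (in nonincreasing order) are [3, 1].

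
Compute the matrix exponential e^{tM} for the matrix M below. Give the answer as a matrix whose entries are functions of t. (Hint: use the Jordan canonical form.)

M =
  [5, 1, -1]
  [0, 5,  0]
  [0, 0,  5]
e^{tM} =
  [exp(5*t), t*exp(5*t), -t*exp(5*t)]
  [0, exp(5*t), 0]
  [0, 0, exp(5*t)]

Strategy: write M = P · J · P⁻¹ where J is a Jordan canonical form, so e^{tM} = P · e^{tJ} · P⁻¹, and e^{tJ} can be computed block-by-block.

M has Jordan form
J =
  [5, 1, 0]
  [0, 5, 0]
  [0, 0, 5]
(up to reordering of blocks).

Per-block formulas:
  For a 1×1 block at λ = 5: exp(t · [5]) = [e^(5t)].
  For a 2×2 Jordan block J_2(5): exp(t · J_2(5)) = e^(5t)·(I + t·N), where N is the 2×2 nilpotent shift.

After assembling e^{tJ} and conjugating by P, we get:

e^{tM} =
  [exp(5*t), t*exp(5*t), -t*exp(5*t)]
  [0, exp(5*t), 0]
  [0, 0, exp(5*t)]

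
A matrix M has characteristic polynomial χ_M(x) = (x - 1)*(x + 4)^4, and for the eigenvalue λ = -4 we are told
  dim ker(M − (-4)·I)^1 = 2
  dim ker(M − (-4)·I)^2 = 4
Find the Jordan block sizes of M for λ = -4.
Block sizes for λ = -4: [2, 2]

From the dimensions of kernels of powers, the number of Jordan blocks of size at least j is d_j − d_{j−1} where d_j = dim ker(N^j) (with d_0 = 0). Computing the differences gives [2, 2].
The number of blocks of size exactly k is (#blocks of size ≥ k) − (#blocks of size ≥ k + 1), so the partition is: 2 block(s) of size 2.
In nonincreasing order the block sizes are [2, 2].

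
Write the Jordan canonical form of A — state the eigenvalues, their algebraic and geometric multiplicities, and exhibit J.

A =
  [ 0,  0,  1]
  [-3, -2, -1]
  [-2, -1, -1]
J_3(-1)

The characteristic polynomial is
  det(x·I − A) = x^3 + 3*x^2 + 3*x + 1 = (x + 1)^3

Eigenvalues and multiplicities (the geometric multiplicity of λ is n − rank(A − λI), which equals the number of Jordan blocks for λ):
  λ = -1: algebraic multiplicity = 3, geometric multiplicity = 1

Determining the block sizes for each eigenvalue:
  λ = -1: one block (gm = 1), so the single block has size am = 3 → block sizes [3]

Assembling the blocks gives a Jordan form
J =
  [-1,  1,  0]
  [ 0, -1,  1]
  [ 0,  0, -1]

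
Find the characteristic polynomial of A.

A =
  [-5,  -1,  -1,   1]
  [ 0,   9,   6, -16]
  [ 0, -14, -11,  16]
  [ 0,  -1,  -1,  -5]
x^4 + 12*x^3 + 30*x^2 - 100*x - 375

Expanding det(x·I − A) (e.g. by cofactor expansion or by noting that A is similar to its Jordan form J, which has the same characteristic polynomial as A) gives
  χ_A(x) = x^4 + 12*x^3 + 30*x^2 - 100*x - 375
which factors as (x - 3)*(x + 5)^3. The eigenvalues (with algebraic multiplicities) are λ = -5 with multiplicity 3, λ = 3 with multiplicity 1.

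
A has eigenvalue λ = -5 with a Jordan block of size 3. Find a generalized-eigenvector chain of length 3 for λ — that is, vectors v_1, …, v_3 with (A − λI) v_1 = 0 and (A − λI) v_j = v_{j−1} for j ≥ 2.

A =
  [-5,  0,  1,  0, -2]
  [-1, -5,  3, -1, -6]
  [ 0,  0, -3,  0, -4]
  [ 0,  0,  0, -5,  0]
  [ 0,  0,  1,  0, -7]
A Jordan chain for λ = -5 of length 3:
v_1 = (0, -1, 0, 0, 0)ᵀ
v_2 = (1, 3, 2, 0, 1)ᵀ
v_3 = (0, 0, 1, 0, 0)ᵀ

Let N = A − (-5)·I. We want v_3 with N^3 v_3 = 0 but N^2 v_3 ≠ 0; then v_{j-1} := N · v_j for j = 3, …, 2.

Pick v_3 = (0, 0, 1, 0, 0)ᵀ.
Then v_2 = N · v_3 = (1, 3, 2, 0, 1)ᵀ.
Then v_1 = N · v_2 = (0, -1, 0, 0, 0)ᵀ.

Sanity check: (A − (-5)·I) v_1 = (0, 0, 0, 0, 0)ᵀ = 0. ✓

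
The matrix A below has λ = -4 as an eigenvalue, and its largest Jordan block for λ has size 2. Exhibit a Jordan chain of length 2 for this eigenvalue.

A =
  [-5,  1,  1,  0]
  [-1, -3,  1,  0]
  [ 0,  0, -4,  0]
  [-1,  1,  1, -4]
A Jordan chain for λ = -4 of length 2:
v_1 = (-1, -1, 0, -1)ᵀ
v_2 = (1, 0, 0, 0)ᵀ

Let N = A − (-4)·I. We want v_2 with N^2 v_2 = 0 but N^1 v_2 ≠ 0; then v_{j-1} := N · v_j for j = 2, …, 2.

Pick v_2 = (1, 0, 0, 0)ᵀ.
Then v_1 = N · v_2 = (-1, -1, 0, -1)ᵀ.

Sanity check: (A − (-4)·I) v_1 = (0, 0, 0, 0)ᵀ = 0. ✓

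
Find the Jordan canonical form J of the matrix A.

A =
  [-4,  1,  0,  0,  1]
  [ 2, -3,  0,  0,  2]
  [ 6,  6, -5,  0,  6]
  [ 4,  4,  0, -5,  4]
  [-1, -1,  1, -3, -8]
J_3(-5) ⊕ J_1(-5) ⊕ J_1(-5)

The characteristic polynomial is
  det(x·I − A) = x^5 + 25*x^4 + 250*x^3 + 1250*x^2 + 3125*x + 3125 = (x + 5)^5

Eigenvalues and multiplicities (the geometric multiplicity of λ is n − rank(A − λI), which equals the number of Jordan blocks for λ):
  λ = -5: algebraic multiplicity = 5, geometric multiplicity = 3

Determining the block sizes for each eigenvalue:
  λ = -5: with am = 5 and gm = 3, the partition is not yet determined (e.g. several partitions of 5 into 3 parts exist). Let N = A − (-5)·I. Computing rank(N^1) = 2, rank(N^2) = 1, rank(N^3) = 0; the number of blocks of size ≥ j is rank(N^{j−1}) − rank(N^j), giving [3, 1, 1]. So we have 1 block(s) of size 3, 2 block(s) of size 1 → block sizes [3, 1, 1]

Assembling the blocks gives a Jordan form
J =
  [-5,  1,  0,  0,  0]
  [ 0, -5,  1,  0,  0]
  [ 0,  0, -5,  0,  0]
  [ 0,  0,  0, -5,  0]
  [ 0,  0,  0,  0, -5]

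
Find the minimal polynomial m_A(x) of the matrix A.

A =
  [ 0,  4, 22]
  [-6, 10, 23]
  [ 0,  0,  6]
x^3 - 16*x^2 + 84*x - 144

The characteristic polynomial is χ_A(x) = (x - 6)^2*(x - 4), so the eigenvalues are known. The minimal polynomial is
  m_A(x) = Π_λ (x − λ)^{k_λ}
where k_λ is the size of the *largest* Jordan block for λ (equivalently, the smallest k with (A − λI)^k v = 0 for every generalised eigenvector v of λ).

  λ = 4: largest Jordan block has size 1, contributing (x − 4)
  λ = 6: largest Jordan block has size 2, contributing (x − 6)^2

So m_A(x) = (x - 6)^2*(x - 4) = x^3 - 16*x^2 + 84*x - 144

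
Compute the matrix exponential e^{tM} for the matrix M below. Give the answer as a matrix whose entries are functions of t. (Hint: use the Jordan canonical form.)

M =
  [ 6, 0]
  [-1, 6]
e^{tM} =
  [exp(6*t), 0]
  [-t*exp(6*t), exp(6*t)]

Strategy: write M = P · J · P⁻¹ where J is a Jordan canonical form, so e^{tM} = P · e^{tJ} · P⁻¹, and e^{tJ} can be computed block-by-block.

M has Jordan form
J =
  [6, 1]
  [0, 6]
(up to reordering of blocks).

Per-block formulas:
  For a 2×2 Jordan block J_2(6): exp(t · J_2(6)) = e^(6t)·(I + t·N), where N is the 2×2 nilpotent shift.

After assembling e^{tJ} and conjugating by P, we get:

e^{tM} =
  [exp(6*t), 0]
  [-t*exp(6*t), exp(6*t)]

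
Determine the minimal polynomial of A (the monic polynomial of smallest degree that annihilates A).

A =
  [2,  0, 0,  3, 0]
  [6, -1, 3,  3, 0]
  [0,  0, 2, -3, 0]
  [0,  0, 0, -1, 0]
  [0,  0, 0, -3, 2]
x^2 - x - 2

The characteristic polynomial is χ_A(x) = (x - 2)^3*(x + 1)^2, so the eigenvalues are known. The minimal polynomial is
  m_A(x) = Π_λ (x − λ)^{k_λ}
where k_λ is the size of the *largest* Jordan block for λ (equivalently, the smallest k with (A − λI)^k v = 0 for every generalised eigenvector v of λ).

  λ = -1: largest Jordan block has size 1, contributing (x + 1)
  λ = 2: largest Jordan block has size 1, contributing (x − 2)

So m_A(x) = (x - 2)*(x + 1) = x^2 - x - 2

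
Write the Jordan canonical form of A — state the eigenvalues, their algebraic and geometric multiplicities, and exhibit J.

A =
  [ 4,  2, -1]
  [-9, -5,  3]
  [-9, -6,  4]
J_2(1) ⊕ J_1(1)

The characteristic polynomial is
  det(x·I − A) = x^3 - 3*x^2 + 3*x - 1 = (x - 1)^3

Eigenvalues and multiplicities (the geometric multiplicity of λ is n − rank(A − λI), which equals the number of Jordan blocks for λ):
  λ = 1: algebraic multiplicity = 3, geometric multiplicity = 2

Determining the block sizes for each eigenvalue:
  λ = 1: 2 blocks summing to 3 forces exactly one block of size 2 and the rest size 1 → block sizes [2, 1]

Assembling the blocks gives a Jordan form
J =
  [1, 1, 0]
  [0, 1, 0]
  [0, 0, 1]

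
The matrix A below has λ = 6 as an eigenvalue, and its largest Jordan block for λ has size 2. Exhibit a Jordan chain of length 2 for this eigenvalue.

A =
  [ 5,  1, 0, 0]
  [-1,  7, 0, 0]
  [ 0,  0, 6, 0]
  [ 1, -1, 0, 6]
A Jordan chain for λ = 6 of length 2:
v_1 = (-1, -1, 0, 1)ᵀ
v_2 = (1, 0, 0, 0)ᵀ

Let N = A − (6)·I. We want v_2 with N^2 v_2 = 0 but N^1 v_2 ≠ 0; then v_{j-1} := N · v_j for j = 2, …, 2.

Pick v_2 = (1, 0, 0, 0)ᵀ.
Then v_1 = N · v_2 = (-1, -1, 0, 1)ᵀ.

Sanity check: (A − (6)·I) v_1 = (0, 0, 0, 0)ᵀ = 0. ✓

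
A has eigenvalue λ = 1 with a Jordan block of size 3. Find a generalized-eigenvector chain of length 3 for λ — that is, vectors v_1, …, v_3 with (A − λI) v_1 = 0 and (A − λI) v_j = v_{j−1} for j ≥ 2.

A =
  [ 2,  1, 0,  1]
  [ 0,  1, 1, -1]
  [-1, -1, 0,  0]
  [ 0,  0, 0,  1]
A Jordan chain for λ = 1 of length 3:
v_1 = (1, -1, 0, 0)ᵀ
v_2 = (1, 0, -1, 0)ᵀ
v_3 = (1, 0, 0, 0)ᵀ

Let N = A − (1)·I. We want v_3 with N^3 v_3 = 0 but N^2 v_3 ≠ 0; then v_{j-1} := N · v_j for j = 3, …, 2.

Pick v_3 = (1, 0, 0, 0)ᵀ.
Then v_2 = N · v_3 = (1, 0, -1, 0)ᵀ.
Then v_1 = N · v_2 = (1, -1, 0, 0)ᵀ.

Sanity check: (A − (1)·I) v_1 = (0, 0, 0, 0)ᵀ = 0. ✓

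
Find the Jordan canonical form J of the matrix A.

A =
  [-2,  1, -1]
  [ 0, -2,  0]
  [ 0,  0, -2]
J_2(-2) ⊕ J_1(-2)

The characteristic polynomial is
  det(x·I − A) = x^3 + 6*x^2 + 12*x + 8 = (x + 2)^3

Eigenvalues and multiplicities (the geometric multiplicity of λ is n − rank(A − λI), which equals the number of Jordan blocks for λ):
  λ = -2: algebraic multiplicity = 3, geometric multiplicity = 2

Determining the block sizes for each eigenvalue:
  λ = -2: 2 blocks summing to 3 forces exactly one block of size 2 and the rest size 1 → block sizes [2, 1]

Assembling the blocks gives a Jordan form
J =
  [-2,  1,  0]
  [ 0, -2,  0]
  [ 0,  0, -2]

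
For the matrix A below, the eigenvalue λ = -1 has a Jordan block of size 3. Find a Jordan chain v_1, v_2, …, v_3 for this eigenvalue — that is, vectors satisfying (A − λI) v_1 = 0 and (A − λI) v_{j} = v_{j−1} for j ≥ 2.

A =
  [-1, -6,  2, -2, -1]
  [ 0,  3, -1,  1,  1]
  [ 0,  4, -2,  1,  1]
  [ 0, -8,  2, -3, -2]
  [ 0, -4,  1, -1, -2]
A Jordan chain for λ = -1 of length 3:
v_1 = (4, 0, 0, 0, 0)ᵀ
v_2 = (-6, 4, 4, -8, -4)ᵀ
v_3 = (0, 1, 0, 0, 0)ᵀ

Let N = A − (-1)·I. We want v_3 with N^3 v_3 = 0 but N^2 v_3 ≠ 0; then v_{j-1} := N · v_j for j = 3, …, 2.

Pick v_3 = (0, 1, 0, 0, 0)ᵀ.
Then v_2 = N · v_3 = (-6, 4, 4, -8, -4)ᵀ.
Then v_1 = N · v_2 = (4, 0, 0, 0, 0)ᵀ.

Sanity check: (A − (-1)·I) v_1 = (0, 0, 0, 0, 0)ᵀ = 0. ✓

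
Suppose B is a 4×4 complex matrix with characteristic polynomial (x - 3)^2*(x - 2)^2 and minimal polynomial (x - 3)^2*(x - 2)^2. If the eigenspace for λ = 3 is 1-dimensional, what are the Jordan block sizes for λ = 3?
Block sizes for λ = 3: [2]

Step 1 — from the characteristic polynomial, algebraic multiplicity of λ = 3 is 2. From dim ker(B − (3)·I) = 1, there are exactly 1 Jordan blocks for λ = 3.
Step 2 — from the minimal polynomial, the factor (x − 3)^2 tells us the largest block for λ = 3 has size 2.
Step 3 — with total size 2, 1 blocks, and largest block 2, the block sizes (in nonincreasing order) are [2].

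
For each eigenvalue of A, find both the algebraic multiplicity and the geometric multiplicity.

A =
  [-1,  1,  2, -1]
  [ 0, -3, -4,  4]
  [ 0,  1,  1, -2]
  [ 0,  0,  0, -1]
λ = -1: alg = 4, geom = 2

Step 1 — factor the characteristic polynomial to read off the algebraic multiplicities:
  χ_A(x) = (x + 1)^4

Step 2 — compute geometric multiplicities via the rank-nullity identity g(λ) = n − rank(A − λI):
  rank(A − (-1)·I) = 2, so dim ker(A − (-1)·I) = n − 2 = 2

Summary:
  λ = -1: algebraic multiplicity = 4, geometric multiplicity = 2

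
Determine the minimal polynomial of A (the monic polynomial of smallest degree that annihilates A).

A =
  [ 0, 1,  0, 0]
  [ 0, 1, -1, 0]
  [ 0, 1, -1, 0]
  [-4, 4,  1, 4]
x^4 - 4*x^3

The characteristic polynomial is χ_A(x) = x^3*(x - 4), so the eigenvalues are known. The minimal polynomial is
  m_A(x) = Π_λ (x − λ)^{k_λ}
where k_λ is the size of the *largest* Jordan block for λ (equivalently, the smallest k with (A − λI)^k v = 0 for every generalised eigenvector v of λ).

  λ = 0: largest Jordan block has size 3, contributing (x − 0)^3
  λ = 4: largest Jordan block has size 1, contributing (x − 4)

So m_A(x) = x^3*(x - 4) = x^4 - 4*x^3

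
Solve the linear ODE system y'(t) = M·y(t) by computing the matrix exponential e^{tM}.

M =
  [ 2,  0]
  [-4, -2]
e^{tM} =
  [exp(2*t), 0]
  [-exp(2*t) + exp(-2*t), exp(-2*t)]

Strategy: write M = P · J · P⁻¹ where J is a Jordan canonical form, so e^{tM} = P · e^{tJ} · P⁻¹, and e^{tJ} can be computed block-by-block.

M has Jordan form
J =
  [-2, 0]
  [ 0, 2]
(up to reordering of blocks).

Per-block formulas:
  For a 1×1 block at λ = 2: exp(t · [2]) = [e^(2t)].
  For a 1×1 block at λ = -2: exp(t · [-2]) = [e^(-2t)].

After assembling e^{tJ} and conjugating by P, we get:

e^{tM} =
  [exp(2*t), 0]
  [-exp(2*t) + exp(-2*t), exp(-2*t)]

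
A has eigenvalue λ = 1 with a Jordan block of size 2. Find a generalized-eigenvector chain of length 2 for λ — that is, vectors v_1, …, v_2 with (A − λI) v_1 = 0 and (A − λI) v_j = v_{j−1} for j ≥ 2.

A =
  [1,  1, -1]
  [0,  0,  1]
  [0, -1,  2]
A Jordan chain for λ = 1 of length 2:
v_1 = (1, -1, -1)ᵀ
v_2 = (0, 1, 0)ᵀ

Let N = A − (1)·I. We want v_2 with N^2 v_2 = 0 but N^1 v_2 ≠ 0; then v_{j-1} := N · v_j for j = 2, …, 2.

Pick v_2 = (0, 1, 0)ᵀ.
Then v_1 = N · v_2 = (1, -1, -1)ᵀ.

Sanity check: (A − (1)·I) v_1 = (0, 0, 0)ᵀ = 0. ✓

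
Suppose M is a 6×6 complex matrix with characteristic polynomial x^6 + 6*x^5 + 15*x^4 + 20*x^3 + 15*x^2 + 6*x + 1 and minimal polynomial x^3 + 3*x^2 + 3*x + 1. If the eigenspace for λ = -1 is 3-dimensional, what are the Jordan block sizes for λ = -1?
Block sizes for λ = -1: [3, 2, 1]

Step 1 — from the characteristic polynomial, algebraic multiplicity of λ = -1 is 6. From dim ker(M − (-1)·I) = 3, there are exactly 3 Jordan blocks for λ = -1.
Step 2 — from the minimal polynomial, the factor (x + 1)^3 tells us the largest block for λ = -1 has size 3.
Step 3 — with total size 6, 3 blocks, and largest block 3, the block sizes (in nonincreasing order) are [3, 2, 1].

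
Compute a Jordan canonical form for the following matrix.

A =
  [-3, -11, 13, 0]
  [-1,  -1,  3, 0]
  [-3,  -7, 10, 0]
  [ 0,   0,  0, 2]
J_3(2) ⊕ J_1(2)

The characteristic polynomial is
  det(x·I − A) = x^4 - 8*x^3 + 24*x^2 - 32*x + 16 = (x - 2)^4

Eigenvalues and multiplicities (the geometric multiplicity of λ is n − rank(A − λI), which equals the number of Jordan blocks for λ):
  λ = 2: algebraic multiplicity = 4, geometric multiplicity = 2

Determining the block sizes for each eigenvalue:
  λ = 2: with am = 4 and gm = 2, the partition is not yet determined (e.g. several partitions of 4 into 2 parts exist). Let N = A − (2)·I. Computing rank(N^1) = 2, rank(N^2) = 1, rank(N^3) = 0; the number of blocks of size ≥ j is rank(N^{j−1}) − rank(N^j), giving [2, 1, 1]. So we have 1 block(s) of size 3, 1 block(s) of size 1 → block sizes [3, 1]

Assembling the blocks gives a Jordan form
J =
  [2, 1, 0, 0]
  [0, 2, 1, 0]
  [0, 0, 2, 0]
  [0, 0, 0, 2]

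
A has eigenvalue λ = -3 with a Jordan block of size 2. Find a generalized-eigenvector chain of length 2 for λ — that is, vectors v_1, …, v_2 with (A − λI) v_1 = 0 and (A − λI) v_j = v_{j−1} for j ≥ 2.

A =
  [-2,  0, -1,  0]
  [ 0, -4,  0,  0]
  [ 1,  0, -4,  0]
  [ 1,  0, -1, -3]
A Jordan chain for λ = -3 of length 2:
v_1 = (1, 0, 1, 1)ᵀ
v_2 = (1, 0, 0, 0)ᵀ

Let N = A − (-3)·I. We want v_2 with N^2 v_2 = 0 but N^1 v_2 ≠ 0; then v_{j-1} := N · v_j for j = 2, …, 2.

Pick v_2 = (1, 0, 0, 0)ᵀ.
Then v_1 = N · v_2 = (1, 0, 1, 1)ᵀ.

Sanity check: (A − (-3)·I) v_1 = (0, 0, 0, 0)ᵀ = 0. ✓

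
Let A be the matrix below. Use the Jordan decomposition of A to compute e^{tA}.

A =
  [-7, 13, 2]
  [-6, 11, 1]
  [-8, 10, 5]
e^{tA} =
  [3*t^2*exp(3*t) - 10*t*exp(3*t) + exp(3*t), -3*t^2*exp(3*t) + 13*t*exp(3*t), -3*t^2*exp(3*t)/2 + 2*t*exp(3*t)]
  [2*t^2*exp(3*t) - 6*t*exp(3*t), -2*t^2*exp(3*t) + 8*t*exp(3*t) + exp(3*t), -t^2*exp(3*t) + t*exp(3*t)]
  [2*t^2*exp(3*t) - 8*t*exp(3*t), -2*t^2*exp(3*t) + 10*t*exp(3*t), -t^2*exp(3*t) + 2*t*exp(3*t) + exp(3*t)]

Strategy: write A = P · J · P⁻¹ where J is a Jordan canonical form, so e^{tA} = P · e^{tJ} · P⁻¹, and e^{tJ} can be computed block-by-block.

A has Jordan form
J =
  [3, 1, 0]
  [0, 3, 1]
  [0, 0, 3]
(up to reordering of blocks).

Per-block formulas:
  For a 3×3 Jordan block J_3(3): exp(t · J_3(3)) = e^(3t)·(I + t·N + (t^2/2)·N^2), where N is the 3×3 nilpotent shift.

After assembling e^{tJ} and conjugating by P, we get:

e^{tA} =
  [3*t^2*exp(3*t) - 10*t*exp(3*t) + exp(3*t), -3*t^2*exp(3*t) + 13*t*exp(3*t), -3*t^2*exp(3*t)/2 + 2*t*exp(3*t)]
  [2*t^2*exp(3*t) - 6*t*exp(3*t), -2*t^2*exp(3*t) + 8*t*exp(3*t) + exp(3*t), -t^2*exp(3*t) + t*exp(3*t)]
  [2*t^2*exp(3*t) - 8*t*exp(3*t), -2*t^2*exp(3*t) + 10*t*exp(3*t), -t^2*exp(3*t) + 2*t*exp(3*t) + exp(3*t)]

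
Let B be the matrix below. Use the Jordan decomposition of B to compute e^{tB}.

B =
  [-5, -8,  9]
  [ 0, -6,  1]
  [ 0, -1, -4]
e^{tB} =
  [exp(-5*t), -t^2*exp(-5*t)/2 - 8*t*exp(-5*t), t^2*exp(-5*t)/2 + 9*t*exp(-5*t)]
  [0, -t*exp(-5*t) + exp(-5*t), t*exp(-5*t)]
  [0, -t*exp(-5*t), t*exp(-5*t) + exp(-5*t)]

Strategy: write B = P · J · P⁻¹ where J is a Jordan canonical form, so e^{tB} = P · e^{tJ} · P⁻¹, and e^{tJ} can be computed block-by-block.

B has Jordan form
J =
  [-5,  1,  0]
  [ 0, -5,  1]
  [ 0,  0, -5]
(up to reordering of blocks).

Per-block formulas:
  For a 3×3 Jordan block J_3(-5): exp(t · J_3(-5)) = e^(-5t)·(I + t·N + (t^2/2)·N^2), where N is the 3×3 nilpotent shift.

After assembling e^{tJ} and conjugating by P, we get:

e^{tB} =
  [exp(-5*t), -t^2*exp(-5*t)/2 - 8*t*exp(-5*t), t^2*exp(-5*t)/2 + 9*t*exp(-5*t)]
  [0, -t*exp(-5*t) + exp(-5*t), t*exp(-5*t)]
  [0, -t*exp(-5*t), t*exp(-5*t) + exp(-5*t)]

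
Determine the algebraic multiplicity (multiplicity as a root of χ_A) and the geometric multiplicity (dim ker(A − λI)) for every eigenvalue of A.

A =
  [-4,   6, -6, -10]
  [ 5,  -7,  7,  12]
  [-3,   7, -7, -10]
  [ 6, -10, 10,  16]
λ = -2: alg = 1, geom = 1; λ = 0: alg = 3, geom = 2

Step 1 — factor the characteristic polynomial to read off the algebraic multiplicities:
  χ_A(x) = x^3*(x + 2)

Step 2 — compute geometric multiplicities via the rank-nullity identity g(λ) = n − rank(A − λI):
  rank(A − (-2)·I) = 3, so dim ker(A − (-2)·I) = n − 3 = 1
  rank(A − (0)·I) = 2, so dim ker(A − (0)·I) = n − 2 = 2

Summary:
  λ = -2: algebraic multiplicity = 1, geometric multiplicity = 1
  λ = 0: algebraic multiplicity = 3, geometric multiplicity = 2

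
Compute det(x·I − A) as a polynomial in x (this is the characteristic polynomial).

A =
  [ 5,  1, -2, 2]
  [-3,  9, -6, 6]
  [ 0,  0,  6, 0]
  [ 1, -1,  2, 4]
x^4 - 24*x^3 + 216*x^2 - 864*x + 1296

Expanding det(x·I − A) (e.g. by cofactor expansion or by noting that A is similar to its Jordan form J, which has the same characteristic polynomial as A) gives
  χ_A(x) = x^4 - 24*x^3 + 216*x^2 - 864*x + 1296
which factors as (x - 6)^4. The eigenvalues (with algebraic multiplicities) are λ = 6 with multiplicity 4.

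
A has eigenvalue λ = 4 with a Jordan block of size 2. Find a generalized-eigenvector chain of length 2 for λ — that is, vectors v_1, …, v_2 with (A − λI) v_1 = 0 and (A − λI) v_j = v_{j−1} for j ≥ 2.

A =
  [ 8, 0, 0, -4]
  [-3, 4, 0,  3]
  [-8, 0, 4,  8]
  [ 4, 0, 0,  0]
A Jordan chain for λ = 4 of length 2:
v_1 = (4, -3, -8, 4)ᵀ
v_2 = (1, 0, 0, 0)ᵀ

Let N = A − (4)·I. We want v_2 with N^2 v_2 = 0 but N^1 v_2 ≠ 0; then v_{j-1} := N · v_j for j = 2, …, 2.

Pick v_2 = (1, 0, 0, 0)ᵀ.
Then v_1 = N · v_2 = (4, -3, -8, 4)ᵀ.

Sanity check: (A − (4)·I) v_1 = (0, 0, 0, 0)ᵀ = 0. ✓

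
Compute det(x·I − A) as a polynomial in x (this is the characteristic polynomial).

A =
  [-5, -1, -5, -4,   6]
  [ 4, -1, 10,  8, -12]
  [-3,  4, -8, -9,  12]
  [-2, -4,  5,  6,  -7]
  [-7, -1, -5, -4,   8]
x^5 - 15*x^3 + 10*x^2 + 60*x - 72

Expanding det(x·I − A) (e.g. by cofactor expansion or by noting that A is similar to its Jordan form J, which has the same characteristic polynomial as A) gives
  χ_A(x) = x^5 - 15*x^3 + 10*x^2 + 60*x - 72
which factors as (x - 2)^3*(x + 3)^2. The eigenvalues (with algebraic multiplicities) are λ = -3 with multiplicity 2, λ = 2 with multiplicity 3.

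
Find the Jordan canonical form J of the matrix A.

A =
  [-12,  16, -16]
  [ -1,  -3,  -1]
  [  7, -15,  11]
J_2(-4) ⊕ J_1(4)

The characteristic polynomial is
  det(x·I − A) = x^3 + 4*x^2 - 16*x - 64 = (x - 4)*(x + 4)^2

Eigenvalues and multiplicities (the geometric multiplicity of λ is n − rank(A − λI), which equals the number of Jordan blocks for λ):
  λ = -4: algebraic multiplicity = 2, geometric multiplicity = 1
  λ = 4: algebraic multiplicity = 1, geometric multiplicity = 1

Determining the block sizes for each eigenvalue:
  λ = -4: one block (gm = 1), so the single block has size am = 2 → block sizes [2]
  λ = 4: one block (gm = 1), so the single block has size am = 1 → block sizes [1]

Assembling the blocks gives a Jordan form
J =
  [-4,  1, 0]
  [ 0, -4, 0]
  [ 0,  0, 4]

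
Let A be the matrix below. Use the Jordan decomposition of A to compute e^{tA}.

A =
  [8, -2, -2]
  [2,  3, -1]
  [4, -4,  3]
e^{tA} =
  [4*exp(5*t) - 3*exp(4*t), 4*t*exp(5*t) - 6*exp(5*t) + 6*exp(4*t), -2*t*exp(5*t)]
  [2*exp(5*t) - 2*exp(4*t), 2*t*exp(5*t) - 3*exp(5*t) + 4*exp(4*t), -t*exp(5*t)]
  [4*exp(5*t) - 4*exp(4*t), 4*t*exp(5*t) - 8*exp(5*t) + 8*exp(4*t), -2*t*exp(5*t) + exp(5*t)]

Strategy: write A = P · J · P⁻¹ where J is a Jordan canonical form, so e^{tA} = P · e^{tJ} · P⁻¹, and e^{tJ} can be computed block-by-block.

A has Jordan form
J =
  [4, 0, 0]
  [0, 5, 1]
  [0, 0, 5]
(up to reordering of blocks).

Per-block formulas:
  For a 2×2 Jordan block J_2(5): exp(t · J_2(5)) = e^(5t)·(I + t·N), where N is the 2×2 nilpotent shift.
  For a 1×1 block at λ = 4: exp(t · [4]) = [e^(4t)].

After assembling e^{tJ} and conjugating by P, we get:

e^{tA} =
  [4*exp(5*t) - 3*exp(4*t), 4*t*exp(5*t) - 6*exp(5*t) + 6*exp(4*t), -2*t*exp(5*t)]
  [2*exp(5*t) - 2*exp(4*t), 2*t*exp(5*t) - 3*exp(5*t) + 4*exp(4*t), -t*exp(5*t)]
  [4*exp(5*t) - 4*exp(4*t), 4*t*exp(5*t) - 8*exp(5*t) + 8*exp(4*t), -2*t*exp(5*t) + exp(5*t)]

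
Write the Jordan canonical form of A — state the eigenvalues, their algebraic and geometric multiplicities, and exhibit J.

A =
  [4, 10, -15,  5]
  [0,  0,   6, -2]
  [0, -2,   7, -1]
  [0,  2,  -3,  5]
J_2(4) ⊕ J_1(4) ⊕ J_1(4)

The characteristic polynomial is
  det(x·I − A) = x^4 - 16*x^3 + 96*x^2 - 256*x + 256 = (x - 4)^4

Eigenvalues and multiplicities (the geometric multiplicity of λ is n − rank(A − λI), which equals the number of Jordan blocks for λ):
  λ = 4: algebraic multiplicity = 4, geometric multiplicity = 3

Determining the block sizes for each eigenvalue:
  λ = 4: 3 blocks summing to 4 forces exactly one block of size 2 and the rest size 1 → block sizes [2, 1, 1]

Assembling the blocks gives a Jordan form
J =
  [4, 1, 0, 0]
  [0, 4, 0, 0]
  [0, 0, 4, 0]
  [0, 0, 0, 4]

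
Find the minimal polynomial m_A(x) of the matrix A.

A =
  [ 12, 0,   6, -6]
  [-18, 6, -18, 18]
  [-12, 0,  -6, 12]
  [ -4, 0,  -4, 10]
x^2 - 10*x + 24

The characteristic polynomial is χ_A(x) = (x - 6)^3*(x - 4), so the eigenvalues are known. The minimal polynomial is
  m_A(x) = Π_λ (x − λ)^{k_λ}
where k_λ is the size of the *largest* Jordan block for λ (equivalently, the smallest k with (A − λI)^k v = 0 for every generalised eigenvector v of λ).

  λ = 4: largest Jordan block has size 1, contributing (x − 4)
  λ = 6: largest Jordan block has size 1, contributing (x − 6)

So m_A(x) = (x - 6)*(x - 4) = x^2 - 10*x + 24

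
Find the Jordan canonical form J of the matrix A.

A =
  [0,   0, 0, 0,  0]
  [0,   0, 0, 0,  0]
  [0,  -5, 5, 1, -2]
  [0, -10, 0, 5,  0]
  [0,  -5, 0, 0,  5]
J_1(0) ⊕ J_1(0) ⊕ J_2(5) ⊕ J_1(5)

The characteristic polynomial is
  det(x·I − A) = x^5 - 15*x^4 + 75*x^3 - 125*x^2 = x^2*(x - 5)^3

Eigenvalues and multiplicities (the geometric multiplicity of λ is n − rank(A − λI), which equals the number of Jordan blocks for λ):
  λ = 0: algebraic multiplicity = 2, geometric multiplicity = 2
  λ = 5: algebraic multiplicity = 3, geometric multiplicity = 2

Determining the block sizes for each eigenvalue:
  λ = 0: gm = am = 2, so every block has size 1 → block sizes [1, 1]
  λ = 5: 2 blocks summing to 3 forces exactly one block of size 2 and the rest size 1 → block sizes [2, 1]

Assembling the blocks gives a Jordan form
J =
  [0, 0, 0, 0, 0]
  [0, 0, 0, 0, 0]
  [0, 0, 5, 1, 0]
  [0, 0, 0, 5, 0]
  [0, 0, 0, 0, 5]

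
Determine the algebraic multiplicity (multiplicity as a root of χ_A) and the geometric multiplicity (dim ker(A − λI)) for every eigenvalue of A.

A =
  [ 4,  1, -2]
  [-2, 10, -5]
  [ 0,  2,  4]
λ = 6: alg = 3, geom = 1

Step 1 — factor the characteristic polynomial to read off the algebraic multiplicities:
  χ_A(x) = (x - 6)^3

Step 2 — compute geometric multiplicities via the rank-nullity identity g(λ) = n − rank(A − λI):
  rank(A − (6)·I) = 2, so dim ker(A − (6)·I) = n − 2 = 1

Summary:
  λ = 6: algebraic multiplicity = 3, geometric multiplicity = 1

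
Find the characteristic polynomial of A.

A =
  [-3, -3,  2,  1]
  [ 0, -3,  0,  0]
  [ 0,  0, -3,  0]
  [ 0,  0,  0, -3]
x^4 + 12*x^3 + 54*x^2 + 108*x + 81

Expanding det(x·I − A) (e.g. by cofactor expansion or by noting that A is similar to its Jordan form J, which has the same characteristic polynomial as A) gives
  χ_A(x) = x^4 + 12*x^3 + 54*x^2 + 108*x + 81
which factors as (x + 3)^4. The eigenvalues (with algebraic multiplicities) are λ = -3 with multiplicity 4.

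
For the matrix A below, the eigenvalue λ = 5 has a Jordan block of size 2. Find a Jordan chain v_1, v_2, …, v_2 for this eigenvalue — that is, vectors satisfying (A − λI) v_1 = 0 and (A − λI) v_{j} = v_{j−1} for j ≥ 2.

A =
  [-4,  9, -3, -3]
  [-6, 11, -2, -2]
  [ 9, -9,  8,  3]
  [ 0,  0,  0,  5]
A Jordan chain for λ = 5 of length 2:
v_1 = (-9, -6, 9, 0)ᵀ
v_2 = (1, 0, 0, 0)ᵀ

Let N = A − (5)·I. We want v_2 with N^2 v_2 = 0 but N^1 v_2 ≠ 0; then v_{j-1} := N · v_j for j = 2, …, 2.

Pick v_2 = (1, 0, 0, 0)ᵀ.
Then v_1 = N · v_2 = (-9, -6, 9, 0)ᵀ.

Sanity check: (A − (5)·I) v_1 = (0, 0, 0, 0)ᵀ = 0. ✓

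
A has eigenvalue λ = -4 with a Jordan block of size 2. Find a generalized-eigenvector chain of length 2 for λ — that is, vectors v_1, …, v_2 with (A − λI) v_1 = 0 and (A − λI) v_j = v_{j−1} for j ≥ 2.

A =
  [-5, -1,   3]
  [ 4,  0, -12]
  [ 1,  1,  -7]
A Jordan chain for λ = -4 of length 2:
v_1 = (-1, 4, 1)ᵀ
v_2 = (1, 0, 0)ᵀ

Let N = A − (-4)·I. We want v_2 with N^2 v_2 = 0 but N^1 v_2 ≠ 0; then v_{j-1} := N · v_j for j = 2, …, 2.

Pick v_2 = (1, 0, 0)ᵀ.
Then v_1 = N · v_2 = (-1, 4, 1)ᵀ.

Sanity check: (A − (-4)·I) v_1 = (0, 0, 0)ᵀ = 0. ✓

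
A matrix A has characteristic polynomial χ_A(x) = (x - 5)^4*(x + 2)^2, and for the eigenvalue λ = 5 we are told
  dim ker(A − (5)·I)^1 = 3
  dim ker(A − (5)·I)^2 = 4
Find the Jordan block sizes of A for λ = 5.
Block sizes for λ = 5: [2, 1, 1]

From the dimensions of kernels of powers, the number of Jordan blocks of size at least j is d_j − d_{j−1} where d_j = dim ker(N^j) (with d_0 = 0). Computing the differences gives [3, 1].
The number of blocks of size exactly k is (#blocks of size ≥ k) − (#blocks of size ≥ k + 1), so the partition is: 2 block(s) of size 1, 1 block(s) of size 2.
In nonincreasing order the block sizes are [2, 1, 1].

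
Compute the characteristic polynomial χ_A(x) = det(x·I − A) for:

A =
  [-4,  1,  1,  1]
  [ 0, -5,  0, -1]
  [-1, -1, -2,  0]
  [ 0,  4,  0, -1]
x^4 + 12*x^3 + 54*x^2 + 108*x + 81

Expanding det(x·I − A) (e.g. by cofactor expansion or by noting that A is similar to its Jordan form J, which has the same characteristic polynomial as A) gives
  χ_A(x) = x^4 + 12*x^3 + 54*x^2 + 108*x + 81
which factors as (x + 3)^4. The eigenvalues (with algebraic multiplicities) are λ = -3 with multiplicity 4.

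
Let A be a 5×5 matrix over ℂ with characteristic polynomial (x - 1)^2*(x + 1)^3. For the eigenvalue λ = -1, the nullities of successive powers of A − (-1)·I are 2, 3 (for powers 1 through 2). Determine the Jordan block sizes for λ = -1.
Block sizes for λ = -1: [2, 1]

From the dimensions of kernels of powers, the number of Jordan blocks of size at least j is d_j − d_{j−1} where d_j = dim ker(N^j) (with d_0 = 0). Computing the differences gives [2, 1].
The number of blocks of size exactly k is (#blocks of size ≥ k) − (#blocks of size ≥ k + 1), so the partition is: 1 block(s) of size 1, 1 block(s) of size 2.
In nonincreasing order the block sizes are [2, 1].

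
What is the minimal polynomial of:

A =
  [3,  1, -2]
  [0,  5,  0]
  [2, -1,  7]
x^2 - 10*x + 25

The characteristic polynomial is χ_A(x) = (x - 5)^3, so the eigenvalues are known. The minimal polynomial is
  m_A(x) = Π_λ (x − λ)^{k_λ}
where k_λ is the size of the *largest* Jordan block for λ (equivalently, the smallest k with (A − λI)^k v = 0 for every generalised eigenvector v of λ).

  λ = 5: largest Jordan block has size 2, contributing (x − 5)^2

So m_A(x) = (x - 5)^2 = x^2 - 10*x + 25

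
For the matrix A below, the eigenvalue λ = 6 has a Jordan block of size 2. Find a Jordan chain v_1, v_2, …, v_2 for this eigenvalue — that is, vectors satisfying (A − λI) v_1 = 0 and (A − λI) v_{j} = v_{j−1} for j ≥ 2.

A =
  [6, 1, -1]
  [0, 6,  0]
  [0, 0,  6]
A Jordan chain for λ = 6 of length 2:
v_1 = (1, 0, 0)ᵀ
v_2 = (0, 1, 0)ᵀ

Let N = A − (6)·I. We want v_2 with N^2 v_2 = 0 but N^1 v_2 ≠ 0; then v_{j-1} := N · v_j for j = 2, …, 2.

Pick v_2 = (0, 1, 0)ᵀ.
Then v_1 = N · v_2 = (1, 0, 0)ᵀ.

Sanity check: (A − (6)·I) v_1 = (0, 0, 0)ᵀ = 0. ✓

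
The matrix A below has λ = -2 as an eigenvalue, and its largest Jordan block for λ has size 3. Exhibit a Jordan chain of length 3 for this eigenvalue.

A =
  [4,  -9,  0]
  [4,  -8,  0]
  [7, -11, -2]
A Jordan chain for λ = -2 of length 3:
v_1 = (0, 0, -2)ᵀ
v_2 = (6, 4, 7)ᵀ
v_3 = (1, 0, 0)ᵀ

Let N = A − (-2)·I. We want v_3 with N^3 v_3 = 0 but N^2 v_3 ≠ 0; then v_{j-1} := N · v_j for j = 3, …, 2.

Pick v_3 = (1, 0, 0)ᵀ.
Then v_2 = N · v_3 = (6, 4, 7)ᵀ.
Then v_1 = N · v_2 = (0, 0, -2)ᵀ.

Sanity check: (A − (-2)·I) v_1 = (0, 0, 0)ᵀ = 0. ✓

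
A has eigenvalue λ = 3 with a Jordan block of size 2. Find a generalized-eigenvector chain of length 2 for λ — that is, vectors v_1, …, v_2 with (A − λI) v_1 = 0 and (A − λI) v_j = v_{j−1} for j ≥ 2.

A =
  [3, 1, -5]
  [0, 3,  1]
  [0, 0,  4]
A Jordan chain for λ = 3 of length 2:
v_1 = (1, 0, 0)ᵀ
v_2 = (0, 1, 0)ᵀ

Let N = A − (3)·I. We want v_2 with N^2 v_2 = 0 but N^1 v_2 ≠ 0; then v_{j-1} := N · v_j for j = 2, …, 2.

Pick v_2 = (0, 1, 0)ᵀ.
Then v_1 = N · v_2 = (1, 0, 0)ᵀ.

Sanity check: (A − (3)·I) v_1 = (0, 0, 0)ᵀ = 0. ✓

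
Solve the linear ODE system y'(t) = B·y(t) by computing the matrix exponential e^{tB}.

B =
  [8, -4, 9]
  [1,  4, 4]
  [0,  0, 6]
e^{tB} =
  [2*t*exp(6*t) + exp(6*t), -4*t*exp(6*t), t^2*exp(6*t) + 9*t*exp(6*t)]
  [t*exp(6*t), -2*t*exp(6*t) + exp(6*t), t^2*exp(6*t)/2 + 4*t*exp(6*t)]
  [0, 0, exp(6*t)]

Strategy: write B = P · J · P⁻¹ where J is a Jordan canonical form, so e^{tB} = P · e^{tJ} · P⁻¹, and e^{tJ} can be computed block-by-block.

B has Jordan form
J =
  [6, 1, 0]
  [0, 6, 1]
  [0, 0, 6]
(up to reordering of blocks).

Per-block formulas:
  For a 3×3 Jordan block J_3(6): exp(t · J_3(6)) = e^(6t)·(I + t·N + (t^2/2)·N^2), where N is the 3×3 nilpotent shift.

After assembling e^{tJ} and conjugating by P, we get:

e^{tB} =
  [2*t*exp(6*t) + exp(6*t), -4*t*exp(6*t), t^2*exp(6*t) + 9*t*exp(6*t)]
  [t*exp(6*t), -2*t*exp(6*t) + exp(6*t), t^2*exp(6*t)/2 + 4*t*exp(6*t)]
  [0, 0, exp(6*t)]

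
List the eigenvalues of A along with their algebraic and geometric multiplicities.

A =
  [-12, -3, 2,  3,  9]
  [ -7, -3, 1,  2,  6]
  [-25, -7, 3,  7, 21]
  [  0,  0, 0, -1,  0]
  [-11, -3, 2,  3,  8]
λ = -1: alg = 5, geom = 3

Step 1 — factor the characteristic polynomial to read off the algebraic multiplicities:
  χ_A(x) = (x + 1)^5

Step 2 — compute geometric multiplicities via the rank-nullity identity g(λ) = n − rank(A − λI):
  rank(A − (-1)·I) = 2, so dim ker(A − (-1)·I) = n − 2 = 3

Summary:
  λ = -1: algebraic multiplicity = 5, geometric multiplicity = 3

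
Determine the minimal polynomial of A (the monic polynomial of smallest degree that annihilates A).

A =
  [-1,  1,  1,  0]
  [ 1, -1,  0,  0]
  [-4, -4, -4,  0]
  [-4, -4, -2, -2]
x^3 + 6*x^2 + 12*x + 8

The characteristic polynomial is χ_A(x) = (x + 2)^4, so the eigenvalues are known. The minimal polynomial is
  m_A(x) = Π_λ (x − λ)^{k_λ}
where k_λ is the size of the *largest* Jordan block for λ (equivalently, the smallest k with (A − λI)^k v = 0 for every generalised eigenvector v of λ).

  λ = -2: largest Jordan block has size 3, contributing (x + 2)^3

So m_A(x) = (x + 2)^3 = x^3 + 6*x^2 + 12*x + 8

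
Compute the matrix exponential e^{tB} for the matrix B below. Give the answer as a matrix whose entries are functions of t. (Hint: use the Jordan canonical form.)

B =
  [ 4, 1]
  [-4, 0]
e^{tB} =
  [2*t*exp(2*t) + exp(2*t), t*exp(2*t)]
  [-4*t*exp(2*t), -2*t*exp(2*t) + exp(2*t)]

Strategy: write B = P · J · P⁻¹ where J is a Jordan canonical form, so e^{tB} = P · e^{tJ} · P⁻¹, and e^{tJ} can be computed block-by-block.

B has Jordan form
J =
  [2, 1]
  [0, 2]
(up to reordering of blocks).

Per-block formulas:
  For a 2×2 Jordan block J_2(2): exp(t · J_2(2)) = e^(2t)·(I + t·N), where N is the 2×2 nilpotent shift.

After assembling e^{tJ} and conjugating by P, we get:

e^{tB} =
  [2*t*exp(2*t) + exp(2*t), t*exp(2*t)]
  [-4*t*exp(2*t), -2*t*exp(2*t) + exp(2*t)]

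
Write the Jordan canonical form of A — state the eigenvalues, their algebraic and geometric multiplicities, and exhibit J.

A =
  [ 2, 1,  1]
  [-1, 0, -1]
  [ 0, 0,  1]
J_2(1) ⊕ J_1(1)

The characteristic polynomial is
  det(x·I − A) = x^3 - 3*x^2 + 3*x - 1 = (x - 1)^3

Eigenvalues and multiplicities (the geometric multiplicity of λ is n − rank(A − λI), which equals the number of Jordan blocks for λ):
  λ = 1: algebraic multiplicity = 3, geometric multiplicity = 2

Determining the block sizes for each eigenvalue:
  λ = 1: 2 blocks summing to 3 forces exactly one block of size 2 and the rest size 1 → block sizes [2, 1]

Assembling the blocks gives a Jordan form
J =
  [1, 1, 0]
  [0, 1, 0]
  [0, 0, 1]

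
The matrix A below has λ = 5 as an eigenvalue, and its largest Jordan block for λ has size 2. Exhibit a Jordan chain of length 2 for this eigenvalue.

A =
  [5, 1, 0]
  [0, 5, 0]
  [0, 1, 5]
A Jordan chain for λ = 5 of length 2:
v_1 = (1, 0, 1)ᵀ
v_2 = (0, 1, 0)ᵀ

Let N = A − (5)·I. We want v_2 with N^2 v_2 = 0 but N^1 v_2 ≠ 0; then v_{j-1} := N · v_j for j = 2, …, 2.

Pick v_2 = (0, 1, 0)ᵀ.
Then v_1 = N · v_2 = (1, 0, 1)ᵀ.

Sanity check: (A − (5)·I) v_1 = (0, 0, 0)ᵀ = 0. ✓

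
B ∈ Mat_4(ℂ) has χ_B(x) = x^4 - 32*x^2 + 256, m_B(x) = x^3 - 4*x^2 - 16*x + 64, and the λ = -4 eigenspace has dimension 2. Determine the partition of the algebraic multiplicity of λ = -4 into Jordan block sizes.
Block sizes for λ = -4: [1, 1]

Step 1 — from the characteristic polynomial, algebraic multiplicity of λ = -4 is 2. From dim ker(B − (-4)·I) = 2, there are exactly 2 Jordan blocks for λ = -4.
Step 2 — from the minimal polynomial, the factor (x + 4) tells us the largest block for λ = -4 has size 1.
Step 3 — with total size 2, 2 blocks, and largest block 1, the block sizes (in nonincreasing order) are [1, 1].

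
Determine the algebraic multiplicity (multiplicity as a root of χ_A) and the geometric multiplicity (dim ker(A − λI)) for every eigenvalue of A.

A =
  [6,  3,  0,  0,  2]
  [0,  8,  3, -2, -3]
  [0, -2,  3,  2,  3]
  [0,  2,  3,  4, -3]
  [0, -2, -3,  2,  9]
λ = 6: alg = 5, geom = 3

Step 1 — factor the characteristic polynomial to read off the algebraic multiplicities:
  χ_A(x) = (x - 6)^5

Step 2 — compute geometric multiplicities via the rank-nullity identity g(λ) = n − rank(A − λI):
  rank(A − (6)·I) = 2, so dim ker(A − (6)·I) = n − 2 = 3

Summary:
  λ = 6: algebraic multiplicity = 5, geometric multiplicity = 3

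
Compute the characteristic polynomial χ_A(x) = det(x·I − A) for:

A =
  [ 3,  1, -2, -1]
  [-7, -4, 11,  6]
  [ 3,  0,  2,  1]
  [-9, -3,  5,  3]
x^4 - 4*x^3 + 6*x^2 - 4*x + 1

Expanding det(x·I − A) (e.g. by cofactor expansion or by noting that A is similar to its Jordan form J, which has the same characteristic polynomial as A) gives
  χ_A(x) = x^4 - 4*x^3 + 6*x^2 - 4*x + 1
which factors as (x - 1)^4. The eigenvalues (with algebraic multiplicities) are λ = 1 with multiplicity 4.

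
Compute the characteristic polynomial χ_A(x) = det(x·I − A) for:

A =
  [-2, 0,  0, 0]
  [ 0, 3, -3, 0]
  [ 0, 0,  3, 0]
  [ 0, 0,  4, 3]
x^4 - 7*x^3 + 9*x^2 + 27*x - 54

Expanding det(x·I − A) (e.g. by cofactor expansion or by noting that A is similar to its Jordan form J, which has the same characteristic polynomial as A) gives
  χ_A(x) = x^4 - 7*x^3 + 9*x^2 + 27*x - 54
which factors as (x - 3)^3*(x + 2). The eigenvalues (with algebraic multiplicities) are λ = -2 with multiplicity 1, λ = 3 with multiplicity 3.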